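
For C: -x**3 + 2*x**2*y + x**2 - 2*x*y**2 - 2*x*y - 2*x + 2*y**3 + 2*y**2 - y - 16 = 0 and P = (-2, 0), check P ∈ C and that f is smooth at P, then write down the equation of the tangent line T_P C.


Tangent line at P: -18*x + 11*y - 36 = 0.

Step 1: f(-2, 0) = 0, so P lies on C.
Step 2: partial derivatives
  f_x(x, y) = -3*x**2 + 4*x*y + 2*x - 2*y**2 - 2*y - 2, f_y(x, y) = 2*x**2 - 4*x*y - 2*x + 6*y**2 + 4*y - 1.
  f_x(P) = -18, f_y(P) = 11 (gradient nonzero, so P is smooth).
Step 3: tangent line at P: -18·(x − -2) + 11·(y − 0) = 0.
Expanding: -18*x + 11*y - 36 = 0.


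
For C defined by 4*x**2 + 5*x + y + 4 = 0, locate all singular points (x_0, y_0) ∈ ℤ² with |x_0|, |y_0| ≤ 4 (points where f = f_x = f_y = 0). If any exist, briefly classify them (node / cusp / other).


No singular points in the scanned grid; C is smooth there.

Compute partial derivatives:
  f_x = 8*x + 5.
  f_y = 1.
f_y = 1 is a nonzero constant, so f_y never vanishes: no point (x, y) can satisfy f = f_x = f_y = 0. In particular no (x, y) ∈ {−4, ..., 4}² is singular; the curve is smooth.


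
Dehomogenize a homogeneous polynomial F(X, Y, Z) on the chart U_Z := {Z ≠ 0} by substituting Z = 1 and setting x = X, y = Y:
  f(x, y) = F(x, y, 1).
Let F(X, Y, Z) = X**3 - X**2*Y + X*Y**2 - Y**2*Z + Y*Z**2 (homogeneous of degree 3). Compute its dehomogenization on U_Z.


f(x, y) = x**3 - x**2*y + x*y**2 - y**2 + y

On U_Z we set Z = 1. Each monomial c·X^i·Y^j·Z^k in F becomes c·x^i·y^j·1^k = c·x^i·y^j.
Substituting Z = 1: F(X, Y, 1) = x**3 - x**2*y + x*y**2 - y**2 + y.
Note: deg(f) ≤ deg(F) = 3; strict inequality happens when F is divisible by Z (lost terms).


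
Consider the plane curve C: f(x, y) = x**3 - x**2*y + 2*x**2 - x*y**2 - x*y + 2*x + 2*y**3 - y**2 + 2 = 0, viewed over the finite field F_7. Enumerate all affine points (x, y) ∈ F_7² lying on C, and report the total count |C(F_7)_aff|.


Affine F_7-points: {(0, 2), (1, 0), (2, 2), (3, 3), (4, 6), (5, 2)}; count = 6.

For each of the 49 pairs (x, y) ∈ F_7², evaluate f(x, y) mod 7. Record the zeros.
  x = 0: [0↦2, 1↦3, 2↦0, 3↦5, 4↦2, 5↦3, 6↦6]  zeros at y ∈ {2}
  x = 1: [0↦0, 1↦5, 2↦4, 3↦2, 4↦4, 5↦1, 6↦5]  zeros at y ∈ {0}
  x = 2: [0↦1, 1↦1, 2↦0, 3↦3, 4↦1, 5↦6, 6↦2]  zeros at y ∈ {2}
  x = 3: [0↦4, 1↦4, 2↦1, 3↦0, 4↦6, 5↦3, 6↦3]  zeros at y ∈ {3}
  x = 4: [0↦1, 1↦6, 2↦6, 3↦6, 4↦4, 5↦5, 6↦0]  zeros at y ∈ {6}
  x = 5: [0↦5, 1↦6, 2↦0, 3↦6, 4↦1, 5↦4, 6↦6]  zeros at y ∈ {2}
  x = 6: [0↦1, 1↦3, 2↦3, 3↦6, 4↦3, 5↦6, 6↦6]  zeros at y ∈ ∅
Collecting zeros: affine points = {(0, 2), (1, 0), (2, 2), (3, 3), (4, 6), (5, 2)}.
Total count |C(F_7)_aff| = 6.


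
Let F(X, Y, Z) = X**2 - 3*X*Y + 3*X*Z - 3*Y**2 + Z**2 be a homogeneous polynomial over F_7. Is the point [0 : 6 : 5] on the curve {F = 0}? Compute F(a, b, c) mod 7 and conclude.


F(0,6,5) ≡ 1 (mod 7); P is NOT on the curve.

Evaluate F(0, 6, 5) term-by-term (mod 7).
  X**2 ↦ 1·0·1·1 = 0
  -3*X*Y ↦ -3·0·6·1 = 0
  3*X*Z ↦ 3·0·1·5 = 0
  -3*Y**2 ↦ -3·1·36·1 = -108
  Z**2 ↦ 1·1·1·25 = 25
Sum: F(0, 6, 5) = (0) + (0) + (0) + (-108) + (25) = -83.
Reducing mod 7: -83 ≡ 1 (mod 7).
Since F(a, b, c) ≡ 1 ≠ 0 (mod 7), P does NOT lie on the curve.


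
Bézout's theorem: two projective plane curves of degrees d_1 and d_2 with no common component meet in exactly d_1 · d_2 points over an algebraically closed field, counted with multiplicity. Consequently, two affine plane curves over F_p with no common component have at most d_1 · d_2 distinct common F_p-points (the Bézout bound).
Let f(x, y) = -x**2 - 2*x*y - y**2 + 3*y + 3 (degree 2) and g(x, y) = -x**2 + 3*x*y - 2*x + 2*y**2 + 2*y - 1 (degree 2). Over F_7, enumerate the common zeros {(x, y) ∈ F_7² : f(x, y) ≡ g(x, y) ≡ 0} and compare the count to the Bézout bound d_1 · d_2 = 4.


Common zeros: {(1, 2), (1, 6), (4, 4)}; count = 3; Bézout bound = 4.

deg(f) = 2, deg(g) = 2, so Bézout bound = 4.
Scan x ∈ F_7. For each x, list the y ∈ F_7 with f(x, y) ≡ 0 and those with g(x, y) ≡ 0 (mod 7); the common zeros in that column are the intersection.
  x = 0: f ≡ 0 at y ∈ {5}; g ≡ 0 at y ∈ ∅; common: ∅.
  x = 1: f ≡ 0 at y ∈ {2, 6}; g ≡ 0 at y ∈ {2, 6}; common: {2, 6}.
  x = 2: f ≡ 0 at y ∈ {2, 4}; g ≡ 0 at y ∈ ∅; common: ∅.
  x = 3: f ≡ 0 at y ∈ ∅; g ≡ 0 at y ∈ {2, 3}; common: ∅.
  x = 4: f ≡ 0 at y ∈ {4, 5}; g ≡ 0 at y ∈ {3, 4}; common: {4}.
  x = 5: f ≡ 0 at y ∈ ∅; g ≡ 0 at y ∈ ∅; common: ∅.
  x = 6: f ≡ 0 at y ∈ ∅; g ≡ 0 at y ∈ {0, 4}; common: ∅.
Collecting: common zeros = {(1, 2), (1, 6), (4, 4)}, so the count is 3.
Comparison with the Bézout bound: 3 ≤ 4 = deg(f)·deg(g), as expected for curves with no common component (the affine F_7-count falls short of the bound because intersections may lie at infinity, over extension fields, or carry multiplicity).


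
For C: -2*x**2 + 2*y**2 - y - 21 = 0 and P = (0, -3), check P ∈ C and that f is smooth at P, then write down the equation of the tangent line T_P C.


Tangent line at P: -13*y - 39 = 0.

Step 1: f(0, -3) = 0, so P lies on C.
Step 2: partial derivatives
  f_x(x, y) = -4*x, f_y(x, y) = 4*y - 1.
  f_x(P) = 0, f_y(P) = -13 (gradient nonzero, so P is smooth).
Step 3: tangent line at P: 0·(x − 0) + -13·(y − -3) = 0.
Expanding: -13*y - 39 = 0.


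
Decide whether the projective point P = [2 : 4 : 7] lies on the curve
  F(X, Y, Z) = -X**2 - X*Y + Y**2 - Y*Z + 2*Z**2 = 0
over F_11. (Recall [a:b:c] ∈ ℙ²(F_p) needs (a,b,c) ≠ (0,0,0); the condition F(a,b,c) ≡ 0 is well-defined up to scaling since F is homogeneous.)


F(2,4,7) ≡ 8 (mod 11); P is NOT on the curve.

Evaluate F(2, 4, 7) term-by-term (mod 11).
  -X**2 ↦ -1·4·1·1 = -4
  -X*Y ↦ -1·2·4·1 = -8
  Y**2 ↦ 1·1·16·1 = 16
  -Y*Z ↦ -1·1·4·7 = -28
  2*Z**2 ↦ 2·1·1·49 = 98
Sum: F(2, 4, 7) = (-4) + (-8) + (16) + (-28) + (98) = 74.
Reducing mod 11: 74 ≡ 8 (mod 11).
Since F(a, b, c) ≡ 8 ≠ 0 (mod 11), P does NOT lie on the curve.


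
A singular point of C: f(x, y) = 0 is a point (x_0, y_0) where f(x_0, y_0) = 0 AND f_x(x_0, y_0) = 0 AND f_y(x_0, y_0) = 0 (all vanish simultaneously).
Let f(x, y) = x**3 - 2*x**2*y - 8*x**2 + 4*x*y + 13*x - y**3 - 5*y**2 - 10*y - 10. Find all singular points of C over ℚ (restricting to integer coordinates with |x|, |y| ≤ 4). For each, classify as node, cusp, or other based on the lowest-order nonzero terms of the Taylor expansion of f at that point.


Singular points: {(1, -2)}; classification: node.

Compute partial derivatives:
  f_x = 3*x**2 - 4*x*y - 16*x + 4*y + 13.
  f_y = -2*x**2 + 4*x - 3*y**2 - 10*y - 10.
Scan x_0 ∈ {−4, ..., 4}. For each x_0, f_y(x_0, y) is a polynomial in y; find its integer roots y ∈ {−4, ..., 4}, then test f_x and f at those candidates.
  x = -4: f_y(-4, y) = -3*y**2 - 10*y - 58; no integer root y with |y| ≤ 4.
  x = -3: f_y(-3, y) = -3*y**2 - 10*y - 40; no integer root y with |y| ≤ 4.
  x = -2: f_y(-2, y) = -3*y**2 - 10*y - 26; no integer root y with |y| ≤ 4.
  x = -1: f_y(-1, y) = -3*y**2 - 10*y - 16; no integer root y with |y| ≤ 4.
  x = 0: f_y(0, y) = -3*y**2 - 10*y - 10; no integer root y with |y| ≤ 4.
  x = 1: f_y(1, y) = -3*y**2 - 10*y - 8; vanishes at y ∈ {-2}. (1, -2): f_x = 0, f = 0 — SINGULAR.
  x = 2: f_y(2, y) = -3*y**2 - 10*y - 10; no integer root y with |y| ≤ 4.
  x = 3: f_y(3, y) = -3*y**2 - 10*y - 16; no integer root y with |y| ≤ 4.
  x = 4: f_y(4, y) = -3*y**2 - 10*y - 26; no integer root y with |y| ≤ 4.
Only singular point on the grid: (1, -2).
Classify: substitute x = 1 + u, y = -2 + v and expand: f = u**3 - 2*u**2*v - u**2 - v**3 + v**2.
No constant or linear terms (consistent with a singular point). Quadratic part: -u**2 + v**2. Cubic part: u**3 - 2*u**2*v - v**3.
The quadratic part v**2 - u**2 = (v − u)(v + u) splits into two distinct linear factors, so there are two distinct tangent lines y − -2 = ±(x − 1) — this is a node (ordinary double point).
Classification: node.


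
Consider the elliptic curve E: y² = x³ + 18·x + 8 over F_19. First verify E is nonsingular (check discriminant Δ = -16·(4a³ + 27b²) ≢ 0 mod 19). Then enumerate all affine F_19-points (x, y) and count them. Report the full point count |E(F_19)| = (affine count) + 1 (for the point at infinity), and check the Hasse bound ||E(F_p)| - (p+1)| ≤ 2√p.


Affine points = {(4, 7), (4, 12), (6, 3), (6, 16), (9, 5), (9, 14), (11, 6), (11, 13), (13, 8), (13, 11), (15, 9), (15, 10)}; affine count = 12; |E(F_19)| = 13.

Discriminant check: Δ ∝ 4a³ + 27b² = 4·18³ + 27·8² = 4·5832 + 27·64 ≡ 14 (mod 19). Nonzero ⇒ E is nonsingular.
For each x ∈ F_19, compute rhs = x³ + 18·x + 8 mod 19, then count y ∈ F_19 with y² ≡ rhs.
  x = 0: rhs = 8, matching y values: none (0 points).
  x = 1: rhs = 8, matching y values: none (0 points).
  x = 2: rhs = 14, matching y values: none (0 points).
  x = 3: rhs = 13, matching y values: none (0 points).
  x = 4: rhs = 11, matching y values: 7, 12 (2 points).
  x = 5: rhs = 14, matching y values: none (0 points).
  x = 6: rhs = 9, matching y values: 3, 16 (2 points).
  x = 7: rhs = 2, matching y values: none (0 points).
  x = 8: rhs = 18, matching y values: none (0 points).
  x = 9: rhs = 6, matching y values: 5, 14 (2 points).
  x = 10: rhs = 10, matching y values: none (0 points).
  x = 11: rhs = 17, matching y values: 6, 13 (2 points).
  x = 12: rhs = 14, matching y values: none (0 points).
  x = 13: rhs = 7, matching y values: 8, 11 (2 points).
  x = 14: rhs = 2, matching y values: none (0 points).
  x = 15: rhs = 5, matching y values: 9, 10 (2 points).
  x = 16: rhs = 3, matching y values: none (0 points).
  x = 17: rhs = 2, matching y values: none (0 points).
  x = 18: rhs = 8, matching y values: none (0 points).
Total affine count: 12.
Full point count |E(F_19)| = 12 + 1 = 13.
Hasse bound: |13 − (19+1)| = |-7| = 7 ≤ 2√19 ≈ 8.7178 ✓.


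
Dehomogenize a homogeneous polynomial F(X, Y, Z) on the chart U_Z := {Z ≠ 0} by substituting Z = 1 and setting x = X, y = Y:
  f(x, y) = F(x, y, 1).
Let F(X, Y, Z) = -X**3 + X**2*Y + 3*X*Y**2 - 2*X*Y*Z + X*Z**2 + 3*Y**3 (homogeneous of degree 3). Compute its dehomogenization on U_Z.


f(x, y) = -x**3 + x**2*y + 3*x*y**2 - 2*x*y + x + 3*y**3

On U_Z we set Z = 1. Each monomial c·X^i·Y^j·Z^k in F becomes c·x^i·y^j·1^k = c·x^i·y^j.
Substituting Z = 1: F(X, Y, 1) = -x**3 + x**2*y + 3*x*y**2 - 2*x*y + x + 3*y**3.
Note: deg(f) ≤ deg(F) = 3; strict inequality happens when F is divisible by Z (lost terms).


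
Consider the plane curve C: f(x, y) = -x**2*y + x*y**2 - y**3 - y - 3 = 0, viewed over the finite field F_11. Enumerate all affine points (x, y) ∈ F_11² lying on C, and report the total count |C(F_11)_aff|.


Affine F_11-points: {(0, 3), (1, 2), (2, 4), (3, 1), (3, 3), (3, 10), (4, 9), (5, 9), (7, 10), (8, 5), (9, 1)}; count = 11.

For each of the 121 pairs (x, y) ∈ F_11², evaluate f(x, y) mod 11. Record the zeros.
  x = 0: [0↦8, 1↦6, 2↦9, 3↦0, 4↦6, 5↦10, 6↦6, 7↦10, 8↦5, 9↦7, 10↦10]  zeros at y ∈ {3}
  x = 1: [0↦8, 1↦6, 2↦0, 3↦6, 4↦7, 5↦8, 6↦3, 7↦8, 8↦6, 9↦2, 10↦1]  zeros at y ∈ {2}
  x = 2: [0↦8, 1↦4, 2↦9, 3↦6, 4↦0, 5↦7, 6↦10, 7↦3, 8↦2, 9↦1, 10↦5]  zeros at y ∈ {4}
  x = 3: [0↦8, 1↦0, 2↦3, 3↦0, 4↦7, 5↦7, 6↦5, 7↦6, 8↦4, 9↦4, 10↦0]  zeros at y ∈ {1, 3, 10}
  x = 4: [0↦8, 1↦5, 2↦4, 3↦10, 4↦6, 5↦8, 6↦10, 7↦6, 8↦1, 9↦0, 10↦8]  zeros at y ∈ {9}
  x = 5: [0↦8, 1↦8, 2↦1, 3↦3, 4↦8, 5↦10, 6↦3, 7↦3, 8↦4, 9↦0, 10↦7]  zeros at y ∈ {9}
  x = 6: [0↦8, 1↦9, 2↦5, 3↦1, 4↦2, 5↦2, 6↦6, 7↦8, 8↦2, 9↦4, 10↦8]  zeros at y ∈ ∅
  x = 7: [0↦8, 1↦8, 2↦5, 3↦4, 4↦10, 5↦6, 6↦8, 7↦10, 8↦6, 9↦1, 10↦0]  zeros at y ∈ {10}
  x = 8: [0↦8, 1↦5, 2↦1, 3↦1, 4↦10, 5↦0, 6↦9, 7↦9, 8↦5, 9↦2, 10↦5]  zeros at y ∈ {5}
  x = 9: [0↦8, 1↦0, 2↦4, 3↦3, 4↦2, 5↦6, 6↦9, 7↦5, 8↦10, 9↦7, 10↦1]  zeros at y ∈ {1}
  x = 10: [0↦8, 1↦4, 2↦3, 3↦10, 4↦8, 5↦2, 6↦8, 7↦9, 8↦10, 9↦5, 10↦10]  zeros at y ∈ ∅
Collecting zeros: affine points = {(0, 3), (1, 2), (2, 4), (3, 1), (3, 3), (3, 10), (4, 9), (5, 9), (7, 10), (8, 5), (9, 1)}.
Total count |C(F_11)_aff| = 11.


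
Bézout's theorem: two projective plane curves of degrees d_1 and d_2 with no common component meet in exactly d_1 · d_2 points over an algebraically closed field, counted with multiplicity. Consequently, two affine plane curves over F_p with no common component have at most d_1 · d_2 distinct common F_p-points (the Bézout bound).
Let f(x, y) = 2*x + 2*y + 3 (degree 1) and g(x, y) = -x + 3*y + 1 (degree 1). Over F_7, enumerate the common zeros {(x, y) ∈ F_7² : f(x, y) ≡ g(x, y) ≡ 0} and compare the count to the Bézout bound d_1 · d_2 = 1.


Common zeros: {(0, 2)}; count = 1; Bézout bound = 1.

deg(f) = 1, deg(g) = 1, so Bézout bound = 1.
Scan x ∈ F_7. For each x, list the y ∈ F_7 with f(x, y) ≡ 0 and those with g(x, y) ≡ 0 (mod 7); the common zeros in that column are the intersection.
  x = 0: f ≡ 0 at y ∈ {2}; g ≡ 0 at y ∈ {2}; common: {2}.
  x = 1: f ≡ 0 at y ∈ {1}; g ≡ 0 at y ∈ {0}; common: ∅.
  x = 2: f ≡ 0 at y ∈ {0}; g ≡ 0 at y ∈ {5}; common: ∅.
  x = 3: f ≡ 0 at y ∈ {6}; g ≡ 0 at y ∈ {3}; common: ∅.
  x = 4: f ≡ 0 at y ∈ {5}; g ≡ 0 at y ∈ {1}; common: ∅.
  x = 5: f ≡ 0 at y ∈ {4}; g ≡ 0 at y ∈ {6}; common: ∅.
  x = 6: f ≡ 0 at y ∈ {3}; g ≡ 0 at y ∈ {4}; common: ∅.
Collecting: common zeros = {(0, 2)}, so the count is 1.
Comparison with the Bézout bound: 1 ≤ 1 = deg(f)·deg(g), as expected for curves with no common component (the bound is attained).


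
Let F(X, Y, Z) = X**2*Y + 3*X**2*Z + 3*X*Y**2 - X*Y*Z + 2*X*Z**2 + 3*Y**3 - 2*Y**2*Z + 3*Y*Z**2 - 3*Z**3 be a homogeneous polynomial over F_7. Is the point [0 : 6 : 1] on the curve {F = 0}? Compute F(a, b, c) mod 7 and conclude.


F(0,6,1) ≡ 3 (mod 7); P is NOT on the curve.

Evaluate F(0, 6, 1) term-by-term (mod 7).
  X**2*Y ↦ 1·0·6·1 = 0
  3*X**2*Z ↦ 3·0·1·1 = 0
  3*X*Y**2 ↦ 3·0·36·1 = 0
  -X*Y*Z ↦ -1·0·6·1 = 0
  2*X*Z**2 ↦ 2·0·1·1 = 0
  3*Y**3 ↦ 3·1·216·1 = 648
  -2*Y**2*Z ↦ -2·1·36·1 = -72
  3*Y*Z**2 ↦ 3·1·6·1 = 18
  -3*Z**3 ↦ -3·1·1·1 = -3
Sum: F(0, 6, 1) = (0) + (0) + (0) + (0) + (0) + (648) + (-72) + (18) + (-3) = 591.
Reducing mod 7: 591 ≡ 3 (mod 7).
Since F(a, b, c) ≡ 3 ≠ 0 (mod 7), P does NOT lie on the curve.


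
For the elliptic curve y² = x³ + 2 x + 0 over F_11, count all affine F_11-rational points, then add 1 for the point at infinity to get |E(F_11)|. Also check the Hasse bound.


Affine points = {(0, 0), (1, 5), (1, 6), (2, 1), (2, 10), (3, 0), (5, 5), (5, 6), (7, 4), (7, 7), (8, 0)}; affine count = 11; |E(F_11)| = 12.

Discriminant check: Δ ∝ 4a³ + 27b² = 4·2³ + 27·0² = 4·8 + 27·0 ≡ 10 (mod 11). Nonzero ⇒ E is nonsingular.
For each x ∈ F_11, compute rhs = x³ + 2·x + 0 mod 11, then count y ∈ F_11 with y² ≡ rhs.
  x = 0: rhs = 0, matching y values: 0 (1 points).
  x = 1: rhs = 3, matching y values: 5, 6 (2 points).
  x = 2: rhs = 1, matching y values: 1, 10 (2 points).
  x = 3: rhs = 0, matching y values: 0 (1 points).
  x = 4: rhs = 6, matching y values: none (0 points).
  x = 5: rhs = 3, matching y values: 5, 6 (2 points).
  x = 6: rhs = 8, matching y values: none (0 points).
  x = 7: rhs = 5, matching y values: 4, 7 (2 points).
  x = 8: rhs = 0, matching y values: 0 (1 points).
  x = 9: rhs = 10, matching y values: none (0 points).
  x = 10: rhs = 8, matching y values: none (0 points).
Total affine count: 11.
Full point count |E(F_11)| = 11 + 1 = 12.
Hasse bound: |12 − (11+1)| = |0| = 0 ≤ 2√11 ≈ 6.6332 ✓.


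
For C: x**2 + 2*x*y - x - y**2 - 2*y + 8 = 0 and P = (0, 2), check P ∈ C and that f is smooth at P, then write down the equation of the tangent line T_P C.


Tangent line at P: 3*x - 6*y + 12 = 0.

Step 1: f(0, 2) = 0, so P lies on C.
Step 2: partial derivatives
  f_x(x, y) = 2*x + 2*y - 1, f_y(x, y) = 2*x - 2*y - 2.
  f_x(P) = 3, f_y(P) = -6 (gradient nonzero, so P is smooth).
Step 3: tangent line at P: 3·(x − 0) + -6·(y − 2) = 0.
Expanding: 3*x - 6*y + 12 = 0.


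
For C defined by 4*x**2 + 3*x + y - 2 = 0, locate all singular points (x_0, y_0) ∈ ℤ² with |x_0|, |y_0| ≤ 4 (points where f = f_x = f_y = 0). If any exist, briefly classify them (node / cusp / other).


No singular points in the scanned grid; C is smooth there.

Compute partial derivatives:
  f_x = 8*x + 3.
  f_y = 1.
f_y = 1 is a nonzero constant, so f_y never vanishes: no point (x, y) can satisfy f = f_x = f_y = 0. In particular no (x, y) ∈ {−4, ..., 4}² is singular; the curve is smooth.


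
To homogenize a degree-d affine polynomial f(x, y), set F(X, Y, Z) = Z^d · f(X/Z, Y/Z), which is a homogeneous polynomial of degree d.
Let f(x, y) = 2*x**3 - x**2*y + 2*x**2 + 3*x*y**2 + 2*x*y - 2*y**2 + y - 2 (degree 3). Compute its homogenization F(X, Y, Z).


F(X, Y, Z) = 2*X**3 - X**2*Y + 2*X**2*Z + 3*X*Y**2 + 2*X*Y*Z - 2*Y**2*Z + Y*Z**2 - 2*Z**3

deg(f) = 3.
Substitute x = X/Z, y = Y/Z into f, then multiply by Z^3.
  monomial 2·x^3·y^0 ↦ 2·X^3·Y^0·Z^0.
  monomial -1·x^2·y^1 ↦ -1·X^2·Y^1·Z^0.
  monomial 2·x^2·y^0 ↦ 2·X^2·Y^0·Z^1.
  monomial 3·x^1·y^2 ↦ 3·X^1·Y^2·Z^0.
  monomial 2·x^1·y^1 ↦ 2·X^1·Y^1·Z^1.
  monomial -2·x^0·y^2 ↦ -2·X^0·Y^2·Z^1.
  monomial 1·x^0·y^1 ↦ 1·X^0·Y^1·Z^2.
  monomial -2·x^0·y^0 ↦ -2·X^0·Y^0·Z^3.
Collecting: F(X, Y, Z) = 2*X**3 - X**2*Y + 2*X**2*Z + 3*X*Y**2 + 2*X*Y*Z - 2*Y**2*Z + Y*Z**2 - 2*Z**3.


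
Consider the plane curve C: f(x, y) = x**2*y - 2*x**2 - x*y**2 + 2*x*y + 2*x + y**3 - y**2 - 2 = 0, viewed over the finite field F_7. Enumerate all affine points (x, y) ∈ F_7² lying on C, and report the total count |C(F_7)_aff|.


Affine F_7-points: {(0, 5), (1, 1), (1, 4), (2, 1), (2, 4), (2, 5), (3, 0), (4, 3), (4, 6), (5, 0), (5, 6), (6, 2)}; count = 12.

For each of the 49 pairs (x, y) ∈ F_7², evaluate f(x, y) mod 7. Record the zeros.
  x = 0: [0↦5, 1↦5, 2↦2, 3↦2, 4↦4, 5↦0, 6↦3]  zeros at y ∈ {5}
  x = 1: [0↦5, 1↦0, 2↦4, 3↦2, 4↦0, 5↦4, 6↦6]  zeros at y ∈ {1, 4}
  x = 2: [0↦1, 1↦0, 2↦6, 3↦4, 4↦0, 5↦0, 6↦3]  zeros at y ∈ {1, 4, 5}
  x = 3: [0↦0, 1↦5, 2↦1, 3↦1, 4↦4, 5↦2, 6↦1]  zeros at y ∈ {0}
  x = 4: [0↦2, 1↦1, 2↦3, 3↦0, 4↦5, 5↦3, 6↦0]  zeros at y ∈ {3, 6}
  x = 5: [0↦0, 1↦2, 2↦5, 3↦1, 4↦3, 5↦3, 6↦0]  zeros at y ∈ {0, 6}
  x = 6: [0↦1, 1↦1, 2↦0, 3↦4, 4↦5, 5↦2, 6↦1]  zeros at y ∈ {2}
Collecting zeros: affine points = {(0, 5), (1, 1), (1, 4), (2, 1), (2, 4), (2, 5), (3, 0), (4, 3), (4, 6), (5, 0), (5, 6), (6, 2)}.
Total count |C(F_7)_aff| = 12.


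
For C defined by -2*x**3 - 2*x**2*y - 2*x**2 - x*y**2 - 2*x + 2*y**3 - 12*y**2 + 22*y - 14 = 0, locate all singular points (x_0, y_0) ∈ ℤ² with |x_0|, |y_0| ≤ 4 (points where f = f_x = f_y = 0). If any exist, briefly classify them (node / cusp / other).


Singular points: {(-1, 2)}; classification: cusp.

Compute partial derivatives:
  f_x = -6*x**2 - 4*x*y - 4*x - y**2 - 2.
  f_y = -2*x**2 - 2*x*y + 6*y**2 - 24*y + 22.
Scan x_0 ∈ {−4, ..., 4}. For each x_0, f_y(x_0, y) is a polynomial in y; find its integer roots y ∈ {−4, ..., 4}, then test f_x and f at those candidates.
  x = -4: f_y(-4, y) = 6*y**2 - 16*y - 10; no integer root y with |y| ≤ 4.
  x = -3: f_y(-3, y) = 6*y**2 - 18*y + 4; no integer root y with |y| ≤ 4.
  x = -2: f_y(-2, y) = 6*y**2 - 20*y + 14; vanishes at y ∈ {1}. (-2, 1): f_x = -11 ≠ 0.
  x = -1: f_y(-1, y) = 6*y**2 - 22*y + 20; vanishes at y ∈ {2}. (-1, 2): f_x = 0, f = 0 — SINGULAR.
  x = 0: f_y(0, y) = 6*y**2 - 24*y + 22; no integer root y with |y| ≤ 4.
  x = 1: f_y(1, y) = 6*y**2 - 26*y + 20; vanishes at y ∈ {1}. (1, 1): f_x = -17 ≠ 0.
  x = 2: f_y(2, y) = 6*y**2 - 28*y + 14; no integer root y with |y| ≤ 4.
  x = 3: f_y(3, y) = 6*y**2 - 30*y + 4; no integer root y with |y| ≤ 4.
  x = 4: f_y(4, y) = 6*y**2 - 32*y - 10; no integer root y with |y| ≤ 4.
Only singular point on the grid: (-1, 2).
Classify: substitute x = -1 + u, y = 2 + v and expand: f = -2*u**3 - 2*u**2*v - u*v**2 + 2*v**3 + v**2.
No constant or linear terms (consistent with a singular point). Quadratic part: v**2. Cubic part: -2*u**3 - 2*u**2*v - u*v**2 + 2*v**3.
The quadratic part v**2 is a perfect square, so there is a single (double) tangent line v = 0, i.e. y = 2. Restricting the cubic part to that line (v = 0) leaves -2*u**3 ≠ 0, so f is not divisible by v and the branch is v² ≈ 2*u**3 to lowest order — this is a cusp.
Classification: cusp.


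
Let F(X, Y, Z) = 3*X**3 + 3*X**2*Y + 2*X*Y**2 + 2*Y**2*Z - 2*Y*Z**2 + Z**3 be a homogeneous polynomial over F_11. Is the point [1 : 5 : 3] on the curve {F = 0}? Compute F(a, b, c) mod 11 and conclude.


F(1,5,3) ≡ 1 (mod 11); P is NOT on the curve.

Evaluate F(1, 5, 3) term-by-term (mod 11).
  3*X**3 ↦ 3·1·1·1 = 3
  3*X**2*Y ↦ 3·1·5·1 = 15
  2*X*Y**2 ↦ 2·1·25·1 = 50
  2*Y**2*Z ↦ 2·1·25·3 = 150
  -2*Y*Z**2 ↦ -2·1·5·9 = -90
  Z**3 ↦ 1·1·1·27 = 27
Sum: F(1, 5, 3) = (3) + (15) + (50) + (150) + (-90) + (27) = 155.
Reducing mod 11: 155 ≡ 1 (mod 11).
Since F(a, b, c) ≡ 1 ≠ 0 (mod 11), P does NOT lie on the curve.


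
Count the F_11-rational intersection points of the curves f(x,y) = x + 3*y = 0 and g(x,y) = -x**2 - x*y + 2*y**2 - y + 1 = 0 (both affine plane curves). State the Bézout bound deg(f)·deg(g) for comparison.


Common zeros: ∅; count = 0; Bézout bound = 2.

deg(f) = 1, deg(g) = 2, so Bézout bound = 2.
Scan x ∈ F_11. For each x, list the y ∈ F_11 with f(x, y) ≡ 0 and those with g(x, y) ≡ 0 (mod 11); the common zeros in that column are the intersection.
  x = 0: f ≡ 0 at y ∈ {0}; g ≡ 0 at y ∈ {8, 9}; common: ∅.
  x = 1: f ≡ 0 at y ∈ {7}; g ≡ 0 at y ∈ {0, 1}; common: ∅.
  x = 2: f ≡ 0 at y ∈ {3}; g ≡ 0 at y ∈ {9}; common: ∅.
  x = 3: f ≡ 0 at y ∈ {10}; g ≡ 0 at y ∈ {5, 8}; common: ∅.
  x = 4: f ≡ 0 at y ∈ {6}; g ≡ 0 at y ∈ ∅; common: ∅.
  x = 5: f ≡ 0 at y ∈ {2}; g ≡ 0 at y ∈ ∅; common: ∅.
  x = 6: f ≡ 0 at y ∈ {9}; g ≡ 0 at y ∈ ∅; common: ∅.
  x = 7: f ≡ 0 at y ∈ {5}; g ≡ 0 at y ∈ ∅; common: ∅.
  x = 8: f ≡ 0 at y ∈ {1}; g ≡ 0 at y ∈ ∅; common: ∅.
  x = 9: f ≡ 0 at y ∈ {8}; g ≡ 0 at y ∈ {1, 4}; common: ∅.
  x = 10: f ≡ 0 at y ∈ {4}; g ≡ 0 at y ∈ {0}; common: ∅.
Collecting: common zeros = ∅, so the count is 0.
Comparison with the Bézout bound: 0 ≤ 2 = deg(f)·deg(g), as expected for curves with no common component (the affine F_11-count falls short of the bound because intersections may lie at infinity, over extension fields, or carry multiplicity).


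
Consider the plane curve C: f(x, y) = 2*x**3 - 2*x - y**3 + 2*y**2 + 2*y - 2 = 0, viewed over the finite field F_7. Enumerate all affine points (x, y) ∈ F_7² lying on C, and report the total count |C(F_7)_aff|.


Affine F_7-points: {(2, 2), (2, 3), (2, 4), (3, 1), (4, 6), (5, 0)}; count = 6.

For each of the 49 pairs (x, y) ∈ F_7², evaluate f(x, y) mod 7. Record the zeros.
  x = 0: [0↦5, 1↦1, 2↦2, 3↦2, 4↦2, 5↦3, 6↦6]  zeros at y ∈ ∅
  x = 1: [0↦5, 1↦1, 2↦2, 3↦2, 4↦2, 5↦3, 6↦6]  zeros at y ∈ ∅
  x = 2: [0↦3, 1↦6, 2↦0, 3↦0, 4↦0, 5↦1, 6↦4]  zeros at y ∈ {2, 3, 4}
  x = 3: [0↦4, 1↦0, 2↦1, 3↦1, 4↦1, 5↦2, 6↦5]  zeros at y ∈ {1}
  x = 4: [0↦6, 1↦2, 2↦3, 3↦3, 4↦3, 5↦4, 6↦0]  zeros at y ∈ {6}
  x = 5: [0↦0, 1↦3, 2↦4, 3↦4, 4↦4, 5↦5, 6↦1]  zeros at y ∈ {0}
  x = 6: [0↦5, 1↦1, 2↦2, 3↦2, 4↦2, 5↦3, 6↦6]  zeros at y ∈ ∅
Collecting zeros: affine points = {(2, 2), (2, 3), (2, 4), (3, 1), (4, 6), (5, 0)}.
Total count |C(F_7)_aff| = 6.


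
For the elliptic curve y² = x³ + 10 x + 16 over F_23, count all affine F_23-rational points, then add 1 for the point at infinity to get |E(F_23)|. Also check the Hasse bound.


Affine points = {(0, 4), (0, 19), (1, 2), (1, 21), (3, 2), (3, 21), (6, 4), (6, 19), (10, 9), (10, 14), (11, 10), (11, 13), (12, 1), (12, 22), (14, 5), (14, 18), (17, 4), (17, 19), (18, 5), (18, 18), (19, 2), (19, 21)}; affine count = 22; |E(F_23)| = 23.

Discriminant check: Δ ∝ 4a³ + 27b² = 4·10³ + 27·16² = 4·1000 + 27·256 ≡ 10 (mod 23). Nonzero ⇒ E is nonsingular.
For each x ∈ F_23, compute rhs = x³ + 10·x + 16 mod 23, then count y ∈ F_23 with y² ≡ rhs.
  x = 0: rhs = 16, matching y values: 4, 19 (2 points).
  x = 1: rhs = 4, matching y values: 2, 21 (2 points).
  x = 2: rhs = 21, matching y values: none (0 points).
  x = 3: rhs = 4, matching y values: 2, 21 (2 points).
  x = 4: rhs = 5, matching y values: none (0 points).
  x = 5: rhs = 7, matching y values: none (0 points).
  x = 6: rhs = 16, matching y values: 4, 19 (2 points).
  x = 7: rhs = 15, matching y values: none (0 points).
  x = 8: rhs = 10, matching y values: none (0 points).
  x = 9: rhs = 7, matching y values: none (0 points).
  x = 10: rhs = 12, matching y values: 9, 14 (2 points).
  x = 11: rhs = 8, matching y values: 10, 13 (2 points).
  x = 12: rhs = 1, matching y values: 1, 22 (2 points).
  x = 13: rhs = 20, matching y values: none (0 points).
  x = 14: rhs = 2, matching y values: 5, 18 (2 points).
  x = 15: rhs = 22, matching y values: none (0 points).
  x = 16: rhs = 17, matching y values: none (0 points).
  x = 17: rhs = 16, matching y values: 4, 19 (2 points).
  x = 18: rhs = 2, matching y values: 5, 18 (2 points).
  x = 19: rhs = 4, matching y values: 2, 21 (2 points).
  x = 20: rhs = 5, matching y values: none (0 points).
  x = 21: rhs = 11, matching y values: none (0 points).
  x = 22: rhs = 5, matching y values: none (0 points).
Total affine count: 22.
Full point count |E(F_23)| = 22 + 1 = 23.
Hasse bound: |23 − (23+1)| = |-1| = 1 ≤ 2√23 ≈ 9.5917 ✓.


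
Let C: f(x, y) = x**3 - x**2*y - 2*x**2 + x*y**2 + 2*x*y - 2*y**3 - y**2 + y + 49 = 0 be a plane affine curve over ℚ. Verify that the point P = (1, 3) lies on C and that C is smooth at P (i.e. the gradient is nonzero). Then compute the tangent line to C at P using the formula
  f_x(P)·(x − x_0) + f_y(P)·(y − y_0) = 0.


Tangent line at P: 8*x - 52*y + 148 = 0.

Step 1: f(1, 3) = 0, so P lies on C.
Step 2: partial derivatives
  f_x(x, y) = 3*x**2 - 2*x*y - 4*x + y**2 + 2*y, f_y(x, y) = -x**2 + 2*x*y + 2*x - 6*y**2 - 2*y + 1.
  f_x(P) = 8, f_y(P) = -52 (gradient nonzero, so P is smooth).
Step 3: tangent line at P: 8·(x − 1) + -52·(y − 3) = 0.
Expanding: 8*x - 52*y + 148 = 0.


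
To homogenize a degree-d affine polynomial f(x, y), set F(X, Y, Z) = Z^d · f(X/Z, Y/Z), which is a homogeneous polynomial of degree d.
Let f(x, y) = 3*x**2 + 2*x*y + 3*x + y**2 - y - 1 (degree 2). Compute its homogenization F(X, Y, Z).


F(X, Y, Z) = 3*X**2 + 2*X*Y + 3*X*Z + Y**2 - Y*Z - Z**2

deg(f) = 2.
Substitute x = X/Z, y = Y/Z into f, then multiply by Z^2.
  monomial 3·x^2·y^0 ↦ 3·X^2·Y^0·Z^0.
  monomial 2·x^1·y^1 ↦ 2·X^1·Y^1·Z^0.
  monomial 3·x^1·y^0 ↦ 3·X^1·Y^0·Z^1.
  monomial 1·x^0·y^2 ↦ 1·X^0·Y^2·Z^0.
  monomial -1·x^0·y^1 ↦ -1·X^0·Y^1·Z^1.
  monomial -1·x^0·y^0 ↦ -1·X^0·Y^0·Z^2.
Collecting: F(X, Y, Z) = 3*X**2 + 2*X*Y + 3*X*Z + Y**2 - Y*Z - Z**2.


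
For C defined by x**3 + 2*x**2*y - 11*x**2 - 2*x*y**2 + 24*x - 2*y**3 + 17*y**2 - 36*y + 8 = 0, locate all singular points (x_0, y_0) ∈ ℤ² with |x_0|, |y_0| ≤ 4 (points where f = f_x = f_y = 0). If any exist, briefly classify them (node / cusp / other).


Singular points: {(2, 2)}; classification: node.

Compute partial derivatives:
  f_x = 3*x**2 + 4*x*y - 22*x - 2*y**2 + 24.
  f_y = 2*x**2 - 4*x*y - 6*y**2 + 34*y - 36.
Scan x_0 ∈ {−4, ..., 4}. For each x_0, f_y(x_0, y) is a polynomial in y; find its integer roots y ∈ {−4, ..., 4}, then test f_x and f at those candidates.
  x = -4: f_y(-4, y) = -6*y**2 + 50*y - 4; no integer root y with |y| ≤ 4.
  x = -3: f_y(-3, y) = -6*y**2 + 46*y - 18; no integer root y with |y| ≤ 4.
  x = -2: f_y(-2, y) = -6*y**2 + 42*y - 28; no integer root y with |y| ≤ 4.
  x = -1: f_y(-1, y) = -6*y**2 + 38*y - 34; no integer root y with |y| ≤ 4.
  x = 0: f_y(0, y) = -6*y**2 + 34*y - 36; no integer root y with |y| ≤ 4.
  x = 1: f_y(1, y) = -6*y**2 + 30*y - 34; no integer root y with |y| ≤ 4.
  x = 2: f_y(2, y) = -6*y**2 + 26*y - 28; vanishes at y ∈ {2}. (2, 2): f_x = 0, f = 0 — SINGULAR.
  x = 3: f_y(3, y) = -6*y**2 + 22*y - 18; no integer root y with |y| ≤ 4.
  x = 4: f_y(4, y) = -6*y**2 + 18*y - 4; no integer root y with |y| ≤ 4.
Only singular point on the grid: (2, 2).
Classify: substitute x = 2 + u, y = 2 + v and expand: f = u**3 + 2*u**2*v - u**2 - 2*u*v**2 - 2*v**3 + v**2.
No constant or linear terms (consistent with a singular point). Quadratic part: -u**2 + v**2. Cubic part: u**3 + 2*u**2*v - 2*u*v**2 - 2*v**3.
The quadratic part v**2 - u**2 = (v − u)(v + u) splits into two distinct linear factors, so there are two distinct tangent lines y − 2 = ±(x − 2) — this is a node (ordinary double point).
Classification: node.


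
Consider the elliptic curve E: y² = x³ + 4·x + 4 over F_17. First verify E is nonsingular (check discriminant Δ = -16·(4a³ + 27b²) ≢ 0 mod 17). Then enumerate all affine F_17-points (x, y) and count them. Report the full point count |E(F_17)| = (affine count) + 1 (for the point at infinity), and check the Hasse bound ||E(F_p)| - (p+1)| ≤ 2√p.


Affine points = {(0, 2), (0, 15), (1, 3), (1, 14), (3, 3), (3, 14), (4, 4), (4, 13), (5, 8), (5, 9), (7, 1), (7, 16), (8, 2), (8, 15), (9, 2), (9, 15), (11, 6), (11, 11), (13, 3), (13, 14), (14, 4), (14, 13), (16, 4), (16, 13)}; affine count = 24; |E(F_17)| = 25.

Discriminant check: Δ ∝ 4a³ + 27b² = 4·4³ + 27·4² = 4·64 + 27·16 ≡ 8 (mod 17). Nonzero ⇒ E is nonsingular.
For each x ∈ F_17, compute rhs = x³ + 4·x + 4 mod 17, then count y ∈ F_17 with y² ≡ rhs.
  x = 0: rhs = 4, matching y values: 2, 15 (2 points).
  x = 1: rhs = 9, matching y values: 3, 14 (2 points).
  x = 2: rhs = 3, matching y values: none (0 points).
  x = 3: rhs = 9, matching y values: 3, 14 (2 points).
  x = 4: rhs = 16, matching y values: 4, 13 (2 points).
  x = 5: rhs = 13, matching y values: 8, 9 (2 points).
  x = 6: rhs = 6, matching y values: none (0 points).
  x = 7: rhs = 1, matching y values: 1, 16 (2 points).
  x = 8: rhs = 4, matching y values: 2, 15 (2 points).
  x = 9: rhs = 4, matching y values: 2, 15 (2 points).
  x = 10: rhs = 7, matching y values: none (0 points).
  x = 11: rhs = 2, matching y values: 6, 11 (2 points).
  x = 12: rhs = 12, matching y values: none (0 points).
  x = 13: rhs = 9, matching y values: 3, 14 (2 points).
  x = 14: rhs = 16, matching y values: 4, 13 (2 points).
  x = 15: rhs = 5, matching y values: none (0 points).
  x = 16: rhs = 16, matching y values: 4, 13 (2 points).
Total affine count: 24.
Full point count |E(F_17)| = 24 + 1 = 25.
Hasse bound: |25 − (17+1)| = |7| = 7 ≤ 2√17 ≈ 8.2462 ✓.


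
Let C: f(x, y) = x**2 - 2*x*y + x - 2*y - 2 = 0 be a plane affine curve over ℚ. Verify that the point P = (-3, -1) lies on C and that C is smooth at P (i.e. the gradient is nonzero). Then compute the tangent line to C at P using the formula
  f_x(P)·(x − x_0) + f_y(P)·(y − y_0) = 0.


Tangent line at P: -3*x + 4*y - 5 = 0.

Step 1: f(-3, -1) = 0, so P lies on C.
Step 2: partial derivatives
  f_x(x, y) = 2*x - 2*y + 1, f_y(x, y) = -2*x - 2.
  f_x(P) = -3, f_y(P) = 4 (gradient nonzero, so P is smooth).
Step 3: tangent line at P: -3·(x − -3) + 4·(y − -1) = 0.
Expanding: -3*x + 4*y - 5 = 0.


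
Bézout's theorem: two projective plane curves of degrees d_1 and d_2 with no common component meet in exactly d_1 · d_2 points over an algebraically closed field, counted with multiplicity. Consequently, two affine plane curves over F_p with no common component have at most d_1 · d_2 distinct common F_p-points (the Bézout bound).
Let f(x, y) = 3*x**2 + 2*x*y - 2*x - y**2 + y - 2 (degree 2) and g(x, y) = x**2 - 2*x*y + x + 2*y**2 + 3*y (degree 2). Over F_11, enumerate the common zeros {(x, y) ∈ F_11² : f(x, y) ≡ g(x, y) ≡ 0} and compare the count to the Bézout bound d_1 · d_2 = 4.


Common zeros: {(7, 7)}; count = 1; Bézout bound = 4.

deg(f) = 2, deg(g) = 2, so Bézout bound = 4.
Scan x ∈ F_11. For each x, list the y ∈ F_11 with f(x, y) ≡ 0 and those with g(x, y) ≡ 0 (mod 11); the common zeros in that column are the intersection.
  x = 0: f ≡ 0 at y ∈ {5, 7}; g ≡ 0 at y ∈ {0, 4}; common: ∅.
  x = 1: f ≡ 0 at y ∈ {5, 9}; g ≡ 0 at y ∈ ∅; common: ∅.
  x = 2: f ≡ 0 at y ∈ {6, 10}; g ≡ 0 at y ∈ ∅; common: ∅.
  x = 3: f ≡ 0 at y ∈ {8, 10}; g ≡ 0 at y ∈ {1, 6}; common: ∅.
  x = 4: f ≡ 0 at y ∈ ∅; g ≡ 0 at y ∈ ∅; common: ∅.
  x = 5: f ≡ 0 at y ∈ ∅; g ≡ 0 at y ∈ ∅; common: ∅.
  x = 6: f ≡ 0 at y ∈ ∅; g ≡ 0 at y ∈ {3, 7}; common: ∅.
  x = 7: f ≡ 0 at y ∈ {7, 8}; g ≡ 0 at y ∈ {4, 7}; common: {7}.
  x = 8: f ≡ 0 at y ∈ ∅; g ≡ 0 at y ∈ {6}; common: ∅.
  x = 9: f ≡ 0 at y ∈ ∅; g ≡ 0 at y ∈ {1}; common: ∅.
  x = 10: f ≡ 0 at y ∈ ∅; g ≡ 0 at y ∈ {0, 3}; common: ∅.
Collecting: common zeros = {(7, 7)}, so the count is 1.
Comparison with the Bézout bound: 1 ≤ 4 = deg(f)·deg(g), as expected for curves with no common component (the affine F_11-count falls short of the bound because intersections may lie at infinity, over extension fields, or carry multiplicity).


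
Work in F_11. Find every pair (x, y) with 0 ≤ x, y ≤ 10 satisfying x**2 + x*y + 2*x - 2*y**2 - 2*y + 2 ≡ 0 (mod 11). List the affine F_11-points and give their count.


Affine F_11-points: {(0, 3), (0, 7), (2, 4), (2, 7), (3, 2), (3, 4), (4, 2), (4, 10), (6, 3), (6, 10)}; count = 10.

For each of the 121 pairs (x, y) ∈ F_11², evaluate f(x, y) mod 11. Record the zeros.
  x = 0: [0↦2, 1↦9, 2↦1, 3↦0, 4↦6, 5↦8, 6↦6, 7↦0, 8↦1, 9↦9, 10↦2]  zeros at y ∈ {3, 7}
  x = 1: [0↦5, 1↦2, 2↦6, 3↦6, 4↦2, 5↦5, 6↦4, 7↦10, 8↦1, 9↦10, 10↦4]  zeros at y ∈ ∅
  x = 2: [0↦10, 1↦8, 2↦2, 3↦3, 4↦0, 5↦4, 6↦4, 7↦0, 8↦3, 9↦2, 10↦8]  zeros at y ∈ {4, 7}
  x = 3: [0↦6, 1↦5, 2↦0, 3↦2, 4↦0, 5↦5, 6↦6, 7↦3, 8↦7, 9↦7, 10↦3]  zeros at y ∈ {2, 4}
  x = 4: [0↦4, 1↦4, 2↦0, 3↦3, 4↦2, 5↦8, 6↦10, 7↦8, 8↦2, 9↦3, 10↦0]  zeros at y ∈ {2, 10}
  x = 5: [0↦4, 1↦5, 2↦2, 3↦6, 4↦6, 5↦2, 6↦5, 7↦4, 8↦10, 9↦1, 10↦10]  zeros at y ∈ ∅
  x = 6: [0↦6, 1↦8, 2↦6, 3↦0, 4↦1, 5↦9, 6↦2, 7↦2, 8↦9, 9↦1, 10↦0]  zeros at y ∈ {3, 10}
  x = 7: [0↦10, 1↦2, 2↦1, 3↦7, 4↦9, 5↦7, 6↦1, 7↦2, 8↦10, 9↦3, 10↦3]  zeros at y ∈ ∅
  x = 8: [0↦5, 1↦9, 2↦9, 3↦5, 4↦8, 5↦7, 6↦2, 7↦4, 8↦2, 9↦7, 10↦8]  zeros at y ∈ ∅
  x = 9: [0↦2, 1↦7, 2↦8, 3↦5, 4↦9, 5↦9, 6↦5, 7↦8, 8↦7, 9↦2, 10↦4]  zeros at y ∈ ∅
  x = 10: [0↦1, 1↦7, 2↦9, 3↦7, 4↦1, 5↦2, 6↦10, 7↦3, 8↦3, 9↦10, 10↦2]  zeros at y ∈ ∅
Collecting zeros: affine points = {(0, 3), (0, 7), (2, 4), (2, 7), (3, 2), (3, 4), (4, 2), (4, 10), (6, 3), (6, 10)}.
Total count |C(F_11)_aff| = 10.


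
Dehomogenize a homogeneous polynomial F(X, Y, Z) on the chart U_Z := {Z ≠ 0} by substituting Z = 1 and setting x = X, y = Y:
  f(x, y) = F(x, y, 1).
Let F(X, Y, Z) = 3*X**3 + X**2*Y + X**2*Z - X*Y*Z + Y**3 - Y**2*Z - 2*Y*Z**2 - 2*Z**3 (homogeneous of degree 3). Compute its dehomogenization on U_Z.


f(x, y) = 3*x**3 + x**2*y + x**2 - x*y + y**3 - y**2 - 2*y - 2

On U_Z we set Z = 1. Each monomial c·X^i·Y^j·Z^k in F becomes c·x^i·y^j·1^k = c·x^i·y^j.
Substituting Z = 1: F(X, Y, 1) = 3*x**3 + x**2*y + x**2 - x*y + y**3 - y**2 - 2*y - 2.
Note: deg(f) ≤ deg(F) = 3; strict inequality happens when F is divisible by Z (lost terms).


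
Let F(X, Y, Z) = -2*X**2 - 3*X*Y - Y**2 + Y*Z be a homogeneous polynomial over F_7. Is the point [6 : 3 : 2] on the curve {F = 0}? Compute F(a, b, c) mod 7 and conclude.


F(6,3,2) ≡ 4 (mod 7); P is NOT on the curve.

Evaluate F(6, 3, 2) term-by-term (mod 7).
  -2*X**2 ↦ -2·36·1·1 = -72
  -3*X*Y ↦ -3·6·3·1 = -54
  -Y**2 ↦ -1·1·9·1 = -9
  Y*Z ↦ 1·1·3·2 = 6
Sum: F(6, 3, 2) = (-72) + (-54) + (-9) + (6) = -129.
Reducing mod 7: -129 ≡ 4 (mod 7).
Since F(a, b, c) ≡ 4 ≠ 0 (mod 7), P does NOT lie on the curve.


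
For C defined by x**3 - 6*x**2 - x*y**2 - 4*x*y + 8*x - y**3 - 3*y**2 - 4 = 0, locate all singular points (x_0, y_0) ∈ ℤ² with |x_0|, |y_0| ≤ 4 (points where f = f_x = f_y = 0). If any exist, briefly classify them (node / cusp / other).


Singular points: {(2, -2)}; classification: cusp.

Compute partial derivatives:
  f_x = 3*x**2 - 12*x - y**2 - 4*y + 8.
  f_y = -2*x*y - 4*x - 3*y**2 - 6*y.
Scan x_0 ∈ {−4, ..., 4}. For each x_0, f_y(x_0, y) is a polynomial in y; find its integer roots y ∈ {−4, ..., 4}, then test f_x and f at those candidates.
  x = -4: f_y(-4, y) = -3*y**2 + 2*y + 16; vanishes at y ∈ {-2}. (-4, -2): f_x = 108 ≠ 0.
  x = -3: f_y(-3, y) = 12 - 3*y**2; vanishes at y ∈ {-2, 2}. (-3, -2): f_x = 75 ≠ 0; (-3, 2): f_x = 59 ≠ 0.
  x = -2: f_y(-2, y) = -3*y**2 - 2*y + 8; vanishes at y ∈ {-2}. (-2, -2): f_x = 48 ≠ 0.
  x = -1: f_y(-1, y) = -3*y**2 - 4*y + 4; vanishes at y ∈ {-2}. (-1, -2): f_x = 27 ≠ 0.
  x = 0: f_y(0, y) = -3*y**2 - 6*y; vanishes at y ∈ {-2, 0}. (0, -2): f_x = 12 ≠ 0; (0, 0): f_x = 8 ≠ 0.
  x = 1: f_y(1, y) = -3*y**2 - 8*y - 4; vanishes at y ∈ {-2}. (1, -2): f_x = 3 ≠ 0.
  x = 2: f_y(2, y) = -3*y**2 - 10*y - 8; vanishes at y ∈ {-2}. (2, -2): f_x = 0, f = 0 — SINGULAR.
  x = 3: f_y(3, y) = -3*y**2 - 12*y - 12; vanishes at y ∈ {-2}. (3, -2): f_x = 3 ≠ 0.
  x = 4: f_y(4, y) = -3*y**2 - 14*y - 16; vanishes at y ∈ {-2}. (4, -2): f_x = 12 ≠ 0.
Only singular point on the grid: (2, -2).
Classify: substitute x = 2 + u, y = -2 + v and expand: f = u**3 - u*v**2 - v**3 + v**2.
No constant or linear terms (consistent with a singular point). Quadratic part: v**2. Cubic part: u**3 - u*v**2 - v**3.
The quadratic part v**2 is a perfect square, so there is a single (double) tangent line v = 0, i.e. y = -2. Restricting the cubic part to that line (v = 0) leaves u**3 ≠ 0, so f is not divisible by v and the branch is v² ≈ -u**3 to lowest order — this is a cusp.
Classification: cusp.


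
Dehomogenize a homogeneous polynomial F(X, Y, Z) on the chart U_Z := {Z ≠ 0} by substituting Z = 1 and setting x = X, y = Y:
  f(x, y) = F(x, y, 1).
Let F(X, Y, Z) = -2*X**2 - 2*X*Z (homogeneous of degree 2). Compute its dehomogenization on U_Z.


f(x, y) = -2*x**2 - 2*x

On U_Z we set Z = 1. Each monomial c·X^i·Y^j·Z^k in F becomes c·x^i·y^j·1^k = c·x^i·y^j.
Substituting Z = 1: F(X, Y, 1) = -2*x**2 - 2*x.
Note: deg(f) ≤ deg(F) = 2; strict inequality happens when F is divisible by Z (lost terms).


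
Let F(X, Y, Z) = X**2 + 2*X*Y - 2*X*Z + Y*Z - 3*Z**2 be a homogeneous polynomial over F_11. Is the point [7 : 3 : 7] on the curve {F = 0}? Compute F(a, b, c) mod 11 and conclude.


F(7,3,7) ≡ 10 (mod 11); P is NOT on the curve.

Evaluate F(7, 3, 7) term-by-term (mod 11).
  X**2 ↦ 1·49·1·1 = 49
  2*X*Y ↦ 2·7·3·1 = 42
  -2*X*Z ↦ -2·7·1·7 = -98
  Y*Z ↦ 1·1·3·7 = 21
  -3*Z**2 ↦ -3·1·1·49 = -147
Sum: F(7, 3, 7) = (49) + (42) + (-98) + (21) + (-147) = -133.
Reducing mod 11: -133 ≡ 10 (mod 11).
Since F(a, b, c) ≡ 10 ≠ 0 (mod 11), P does NOT lie on the curve.


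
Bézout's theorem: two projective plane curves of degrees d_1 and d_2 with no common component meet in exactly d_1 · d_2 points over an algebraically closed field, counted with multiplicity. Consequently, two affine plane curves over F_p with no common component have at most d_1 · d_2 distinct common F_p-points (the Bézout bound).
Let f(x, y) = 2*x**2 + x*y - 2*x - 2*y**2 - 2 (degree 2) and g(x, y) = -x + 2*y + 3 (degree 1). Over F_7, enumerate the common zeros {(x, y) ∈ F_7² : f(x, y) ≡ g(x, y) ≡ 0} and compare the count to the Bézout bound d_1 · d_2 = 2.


Common zeros: ∅; count = 0; Bézout bound = 2.

deg(f) = 2, deg(g) = 1, so Bézout bound = 2.
Scan x ∈ F_7. For each x, list the y ∈ F_7 with f(x, y) ≡ 0 and those with g(x, y) ≡ 0 (mod 7); the common zeros in that column are the intersection.
  x = 0: f ≡ 0 at y ∈ ∅; g ≡ 0 at y ∈ {2}; common: ∅.
  x = 1: f ≡ 0 at y ∈ ∅; g ≡ 0 at y ∈ {6}; common: ∅.
  x = 2: f ≡ 0 at y ∈ ∅; g ≡ 0 at y ∈ {3}; common: ∅.
  x = 3: f ≡ 0 at y ∈ ∅; g ≡ 0 at y ∈ {0}; common: ∅.
  x = 4: f ≡ 0 at y ∈ ∅; g ≡ 0 at y ∈ {4}; common: ∅.
  x = 5: f ≡ 0 at y ∈ {3}; g ≡ 0 at y ∈ {1}; common: ∅.
  x = 6: f ≡ 0 at y ∈ ∅; g ≡ 0 at y ∈ {5}; common: ∅.
Collecting: common zeros = ∅, so the count is 0.
Comparison with the Bézout bound: 0 ≤ 2 = deg(f)·deg(g), as expected for curves with no common component (the affine F_7-count falls short of the bound because intersections may lie at infinity, over extension fields, or carry multiplicity).
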